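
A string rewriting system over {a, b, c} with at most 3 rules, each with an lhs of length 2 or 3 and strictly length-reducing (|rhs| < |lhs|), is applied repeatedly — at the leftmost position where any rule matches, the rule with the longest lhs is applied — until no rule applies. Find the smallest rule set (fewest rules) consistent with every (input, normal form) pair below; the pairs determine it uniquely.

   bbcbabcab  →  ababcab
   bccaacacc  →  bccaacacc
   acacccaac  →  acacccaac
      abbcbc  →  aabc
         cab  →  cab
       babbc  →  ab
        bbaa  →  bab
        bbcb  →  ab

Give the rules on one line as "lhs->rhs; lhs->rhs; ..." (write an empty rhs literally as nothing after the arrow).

baa->ab; bbc->a

  | bbcbabcab => ababcab
  | bccaacacc
  | acacccaac
  | abbcbc => aabc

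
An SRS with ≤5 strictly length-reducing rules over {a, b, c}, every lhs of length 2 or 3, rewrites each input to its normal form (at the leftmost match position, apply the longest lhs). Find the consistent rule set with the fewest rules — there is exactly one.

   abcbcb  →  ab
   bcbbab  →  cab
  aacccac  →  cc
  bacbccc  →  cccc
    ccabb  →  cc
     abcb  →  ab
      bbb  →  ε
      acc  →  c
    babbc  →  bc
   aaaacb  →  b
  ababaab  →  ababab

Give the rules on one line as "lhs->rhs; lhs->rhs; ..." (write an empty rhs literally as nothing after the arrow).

  | abcbcb => abcb => ab
  | bcbbab => bbab => cab
  | aacccac => acccac => ccac => cc
  | bacbccc => bbccc => cccc

aa->a; ac->; bb->c; cb->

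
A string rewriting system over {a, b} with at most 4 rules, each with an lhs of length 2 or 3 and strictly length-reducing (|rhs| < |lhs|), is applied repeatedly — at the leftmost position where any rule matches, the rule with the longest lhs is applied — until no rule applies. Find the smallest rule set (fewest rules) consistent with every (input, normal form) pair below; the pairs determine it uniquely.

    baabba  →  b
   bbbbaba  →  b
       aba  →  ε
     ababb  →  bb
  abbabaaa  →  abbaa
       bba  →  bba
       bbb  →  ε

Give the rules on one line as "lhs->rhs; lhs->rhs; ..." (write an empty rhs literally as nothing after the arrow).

aab->a; aba->; bbb->

  | baabba => baba => b
  | bbbbaba => baba => b
  | aba => ε
  | ababb => bb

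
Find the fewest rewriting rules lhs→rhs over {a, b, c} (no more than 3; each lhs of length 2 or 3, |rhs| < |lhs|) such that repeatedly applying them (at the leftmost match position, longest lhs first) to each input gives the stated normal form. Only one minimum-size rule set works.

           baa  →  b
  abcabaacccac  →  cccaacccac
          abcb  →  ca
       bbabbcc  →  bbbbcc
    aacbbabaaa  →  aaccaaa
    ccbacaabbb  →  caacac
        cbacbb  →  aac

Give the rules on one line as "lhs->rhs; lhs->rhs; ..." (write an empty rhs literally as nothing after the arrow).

  | baa => ba => b
  | abcabaacccac => ccabaacccac => cccaacccac
  | abcb => ccb => ca
  | bbabbcc => bbbbcc

ab->c; ba->b; cb->a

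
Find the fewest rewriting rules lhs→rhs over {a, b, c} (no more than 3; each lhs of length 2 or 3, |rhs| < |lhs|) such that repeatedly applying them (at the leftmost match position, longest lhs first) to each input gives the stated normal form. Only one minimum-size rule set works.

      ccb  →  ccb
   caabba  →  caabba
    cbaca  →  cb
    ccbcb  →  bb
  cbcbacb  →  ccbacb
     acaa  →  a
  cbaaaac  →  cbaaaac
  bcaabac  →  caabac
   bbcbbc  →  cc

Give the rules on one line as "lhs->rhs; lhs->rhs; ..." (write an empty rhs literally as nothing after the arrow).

  | ccb
  | caabba
  | cbaca => cb
  | ccbcb => cccb => bb

aca->; bc->c; ccc->b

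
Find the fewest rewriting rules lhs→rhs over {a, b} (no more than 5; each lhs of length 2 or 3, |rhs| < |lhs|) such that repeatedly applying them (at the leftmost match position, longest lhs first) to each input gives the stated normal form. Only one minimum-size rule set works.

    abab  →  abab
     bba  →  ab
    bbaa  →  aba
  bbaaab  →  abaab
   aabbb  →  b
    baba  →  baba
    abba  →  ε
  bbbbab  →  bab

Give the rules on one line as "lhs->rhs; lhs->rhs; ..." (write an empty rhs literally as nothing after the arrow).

aaa->; abb->aa; bba->ab; bbb->

  | abab
  | bba => ab
  | bbaa => aba
  | bbaaab => abaab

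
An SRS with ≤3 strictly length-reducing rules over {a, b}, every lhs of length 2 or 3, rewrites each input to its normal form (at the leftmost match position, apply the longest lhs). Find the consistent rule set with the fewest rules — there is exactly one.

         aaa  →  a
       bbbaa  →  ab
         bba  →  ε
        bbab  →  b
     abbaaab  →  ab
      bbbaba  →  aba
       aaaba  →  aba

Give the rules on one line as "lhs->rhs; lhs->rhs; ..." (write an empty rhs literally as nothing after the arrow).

  | aaa => a
  | bbbaa => abaa => ab
  | bba => aa => ε
  | bbab => aab => b

aa->; bab->b; bb->a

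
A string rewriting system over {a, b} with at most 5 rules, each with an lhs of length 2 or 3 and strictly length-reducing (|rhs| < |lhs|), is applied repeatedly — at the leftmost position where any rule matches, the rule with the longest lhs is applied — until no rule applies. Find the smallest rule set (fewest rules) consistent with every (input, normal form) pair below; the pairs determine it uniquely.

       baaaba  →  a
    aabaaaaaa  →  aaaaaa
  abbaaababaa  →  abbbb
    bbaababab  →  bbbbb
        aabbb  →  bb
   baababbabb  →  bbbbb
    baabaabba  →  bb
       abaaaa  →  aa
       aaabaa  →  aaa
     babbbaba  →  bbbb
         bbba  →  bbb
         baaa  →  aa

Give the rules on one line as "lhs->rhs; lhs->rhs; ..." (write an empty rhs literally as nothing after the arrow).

  | baaaba => aaba => a
  | aabaaaaaa => aaaaaa
  | abbaaababaa => abbaababaa => abbababaa => abbbabaa => abbbbaa => abbbba => abbbb
  | bbaababab => bbababab => bbbabab => bbbbab => bbbbb

aab->; aba->b; ba->; bba->bb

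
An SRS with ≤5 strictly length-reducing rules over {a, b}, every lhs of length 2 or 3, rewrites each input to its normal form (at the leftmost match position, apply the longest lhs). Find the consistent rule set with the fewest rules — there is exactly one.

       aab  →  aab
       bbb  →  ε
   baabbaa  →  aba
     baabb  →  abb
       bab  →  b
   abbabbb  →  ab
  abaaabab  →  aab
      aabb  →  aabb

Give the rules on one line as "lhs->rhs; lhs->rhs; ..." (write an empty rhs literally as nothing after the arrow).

  | aab
  | bbb => ε
  | baabbaa => abbaa => aba
  | baabb => abb

aaa->aa; baa->a; bab->b; bbb->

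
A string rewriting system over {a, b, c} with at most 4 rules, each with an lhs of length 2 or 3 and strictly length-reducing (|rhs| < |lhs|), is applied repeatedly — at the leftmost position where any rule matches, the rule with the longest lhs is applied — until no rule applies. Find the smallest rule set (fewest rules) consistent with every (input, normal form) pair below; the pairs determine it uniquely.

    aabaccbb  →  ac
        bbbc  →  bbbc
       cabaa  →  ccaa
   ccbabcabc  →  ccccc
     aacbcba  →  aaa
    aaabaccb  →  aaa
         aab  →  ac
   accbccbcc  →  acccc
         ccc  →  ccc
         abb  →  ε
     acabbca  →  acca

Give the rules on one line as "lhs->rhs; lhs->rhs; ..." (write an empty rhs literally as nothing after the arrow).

  | aabaccbb => acaccbb => aacbb => aab => ac
  | bbbc
  | cabaa => ccaa
  | ccbabcabc => cabcabc => cccabc => ccccc

ab->c; cac->a; cb->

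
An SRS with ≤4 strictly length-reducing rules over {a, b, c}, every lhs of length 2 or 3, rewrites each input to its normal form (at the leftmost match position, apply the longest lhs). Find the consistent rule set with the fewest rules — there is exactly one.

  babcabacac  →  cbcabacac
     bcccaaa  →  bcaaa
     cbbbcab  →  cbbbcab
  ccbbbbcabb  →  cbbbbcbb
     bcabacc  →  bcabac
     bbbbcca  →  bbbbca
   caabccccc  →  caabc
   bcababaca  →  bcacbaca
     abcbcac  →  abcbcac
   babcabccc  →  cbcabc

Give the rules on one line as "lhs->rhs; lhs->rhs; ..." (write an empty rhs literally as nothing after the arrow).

  | babcabacac => cbcabacac
  | bcccaaa => bccaaa => bcaaa
  | cbbbcab
  | ccbbbbcabb => cbbbbcabb => cbbbbcbb

abb->bb; bab->cb; cc->c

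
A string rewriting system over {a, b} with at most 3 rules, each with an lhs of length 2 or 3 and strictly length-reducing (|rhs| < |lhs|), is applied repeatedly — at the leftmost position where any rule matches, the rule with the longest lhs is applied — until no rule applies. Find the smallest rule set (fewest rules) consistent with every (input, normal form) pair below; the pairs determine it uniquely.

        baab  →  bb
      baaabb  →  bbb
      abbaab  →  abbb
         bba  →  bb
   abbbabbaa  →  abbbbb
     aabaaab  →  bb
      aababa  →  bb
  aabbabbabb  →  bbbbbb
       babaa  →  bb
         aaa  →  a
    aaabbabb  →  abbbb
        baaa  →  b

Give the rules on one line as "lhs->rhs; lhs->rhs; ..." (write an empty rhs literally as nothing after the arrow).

  | baab => bab => bb
  | baaabb => baabb => babb => bbb
  | abbaab => abbab => abbb
  | bba => bb

aa->; ba->b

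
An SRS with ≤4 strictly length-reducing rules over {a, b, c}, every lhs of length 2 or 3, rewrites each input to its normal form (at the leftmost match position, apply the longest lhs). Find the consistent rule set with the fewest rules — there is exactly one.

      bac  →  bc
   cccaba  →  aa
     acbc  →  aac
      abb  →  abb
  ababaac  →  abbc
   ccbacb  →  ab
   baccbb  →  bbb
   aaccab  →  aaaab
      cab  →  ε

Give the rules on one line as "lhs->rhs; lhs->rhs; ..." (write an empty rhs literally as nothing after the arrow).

ba->b; cab->; cb->a; cc->a

  | bac => bc
  | cccaba => acaba => aa
  | acbc => aac
  | abb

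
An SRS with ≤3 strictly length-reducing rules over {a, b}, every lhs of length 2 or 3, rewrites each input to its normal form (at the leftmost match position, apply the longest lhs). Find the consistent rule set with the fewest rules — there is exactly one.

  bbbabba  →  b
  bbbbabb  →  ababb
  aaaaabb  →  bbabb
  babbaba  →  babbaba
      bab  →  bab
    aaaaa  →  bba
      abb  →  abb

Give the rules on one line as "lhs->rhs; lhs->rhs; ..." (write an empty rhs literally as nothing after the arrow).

aa->b; bbb->a

  | bbbabba => aabba => bbba => aa => b
  | bbbbabb => ababb
  | aaaaabb => baaabb => bbabb
  | babbaba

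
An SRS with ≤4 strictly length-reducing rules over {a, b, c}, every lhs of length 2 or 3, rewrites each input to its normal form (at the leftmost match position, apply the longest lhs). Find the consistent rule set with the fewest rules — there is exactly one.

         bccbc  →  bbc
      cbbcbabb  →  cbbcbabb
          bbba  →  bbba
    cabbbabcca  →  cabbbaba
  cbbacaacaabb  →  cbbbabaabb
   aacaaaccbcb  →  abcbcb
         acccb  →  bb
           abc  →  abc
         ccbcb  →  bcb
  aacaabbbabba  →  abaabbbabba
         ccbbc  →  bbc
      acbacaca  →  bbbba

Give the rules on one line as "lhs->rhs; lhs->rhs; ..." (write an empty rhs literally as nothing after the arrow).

  | bccbc => bbc
  | cbbcbabb
  | bbba
  | cabbbabcca => cabbbaba

aaa->c; ac->b; cc->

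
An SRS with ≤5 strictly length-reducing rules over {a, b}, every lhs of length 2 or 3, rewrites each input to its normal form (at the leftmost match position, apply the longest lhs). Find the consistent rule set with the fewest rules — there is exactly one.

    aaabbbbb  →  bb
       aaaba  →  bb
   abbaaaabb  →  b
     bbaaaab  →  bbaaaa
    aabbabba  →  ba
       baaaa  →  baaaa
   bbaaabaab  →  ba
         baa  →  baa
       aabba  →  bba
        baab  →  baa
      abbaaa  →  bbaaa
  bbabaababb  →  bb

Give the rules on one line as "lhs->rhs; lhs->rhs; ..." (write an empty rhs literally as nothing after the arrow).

  | aaabbbbb => aabbbbb => abbbbb => bbbbb => bb
  | aaaba => aabb => abb => bb
  | abbaaaabb => bbaaaabb => bbaaabb => bbaabb => bbabb => bbbb => b
  | bbaaaab => bbaaaa

ab->a; aba->bb; abb->bb; bbb->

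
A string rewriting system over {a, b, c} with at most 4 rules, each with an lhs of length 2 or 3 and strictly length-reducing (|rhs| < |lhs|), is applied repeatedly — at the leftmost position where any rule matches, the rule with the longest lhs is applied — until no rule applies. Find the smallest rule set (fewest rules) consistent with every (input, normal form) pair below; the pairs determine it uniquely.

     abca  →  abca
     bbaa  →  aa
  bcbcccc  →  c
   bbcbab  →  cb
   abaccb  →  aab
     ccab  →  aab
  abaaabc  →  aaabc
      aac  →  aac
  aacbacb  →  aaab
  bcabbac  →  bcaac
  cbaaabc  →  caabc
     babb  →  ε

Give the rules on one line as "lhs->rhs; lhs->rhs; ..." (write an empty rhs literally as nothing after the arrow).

  | abca
  | bbaa => aa
  | bcbcccc => bcbacc => bccc => bac => c
  | bbcbab => cbab => cb

ba->; bb->; cc->a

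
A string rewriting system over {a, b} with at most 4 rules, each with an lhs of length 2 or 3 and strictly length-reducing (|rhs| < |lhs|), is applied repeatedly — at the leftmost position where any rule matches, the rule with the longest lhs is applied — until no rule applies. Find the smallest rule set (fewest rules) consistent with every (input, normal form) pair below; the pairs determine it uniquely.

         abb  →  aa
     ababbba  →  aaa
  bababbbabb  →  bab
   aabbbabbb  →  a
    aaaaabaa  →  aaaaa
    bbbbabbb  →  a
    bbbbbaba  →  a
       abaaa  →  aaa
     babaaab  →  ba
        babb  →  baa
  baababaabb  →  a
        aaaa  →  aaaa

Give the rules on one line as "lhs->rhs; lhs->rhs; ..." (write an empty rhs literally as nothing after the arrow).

aab->; aba->a; bb->a; bbb->bb

  | abb => aa
  | ababbba => abbba => abba => aaa
  | bababbbabb => babbbabb => babbabb => baaabb => bab
  | aabbbabbb => bbabbb => aabbb => bb => a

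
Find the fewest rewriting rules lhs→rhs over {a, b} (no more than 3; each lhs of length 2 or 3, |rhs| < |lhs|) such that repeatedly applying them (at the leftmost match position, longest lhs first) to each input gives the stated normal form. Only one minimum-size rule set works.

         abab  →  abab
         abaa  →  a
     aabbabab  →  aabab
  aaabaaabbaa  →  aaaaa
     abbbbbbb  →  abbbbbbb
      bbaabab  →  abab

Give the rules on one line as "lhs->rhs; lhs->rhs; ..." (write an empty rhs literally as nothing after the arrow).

baa->; bba->

  | abab
  | abaa => a
  | aabbabab => aabab
  | aaabaaabbaa => aaaabbaa => aaaaa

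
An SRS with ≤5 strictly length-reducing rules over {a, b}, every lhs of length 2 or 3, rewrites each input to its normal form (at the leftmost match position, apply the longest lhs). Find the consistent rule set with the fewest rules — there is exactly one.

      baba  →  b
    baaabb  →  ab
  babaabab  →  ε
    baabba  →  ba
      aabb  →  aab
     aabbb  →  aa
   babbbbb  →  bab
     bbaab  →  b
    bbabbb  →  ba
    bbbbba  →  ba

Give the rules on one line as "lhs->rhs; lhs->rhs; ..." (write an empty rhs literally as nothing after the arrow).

  | baba => bb => b
  | baaabb => abb => ab
  | babaabab => bbabab => babab => bbb => ε
  | baabba => bba => ba

aba->b; baa->; bb->b; bbb->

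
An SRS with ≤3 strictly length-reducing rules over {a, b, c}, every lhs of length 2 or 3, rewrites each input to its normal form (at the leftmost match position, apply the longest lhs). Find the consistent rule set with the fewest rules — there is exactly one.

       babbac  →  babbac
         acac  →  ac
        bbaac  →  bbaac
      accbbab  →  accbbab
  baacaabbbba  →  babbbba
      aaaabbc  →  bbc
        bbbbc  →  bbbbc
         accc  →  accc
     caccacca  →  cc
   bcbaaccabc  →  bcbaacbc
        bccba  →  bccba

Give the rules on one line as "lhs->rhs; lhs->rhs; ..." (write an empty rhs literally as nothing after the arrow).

aab->b; ca->

  | babbac
  | acac => ac
  | bbaac
  | accbbab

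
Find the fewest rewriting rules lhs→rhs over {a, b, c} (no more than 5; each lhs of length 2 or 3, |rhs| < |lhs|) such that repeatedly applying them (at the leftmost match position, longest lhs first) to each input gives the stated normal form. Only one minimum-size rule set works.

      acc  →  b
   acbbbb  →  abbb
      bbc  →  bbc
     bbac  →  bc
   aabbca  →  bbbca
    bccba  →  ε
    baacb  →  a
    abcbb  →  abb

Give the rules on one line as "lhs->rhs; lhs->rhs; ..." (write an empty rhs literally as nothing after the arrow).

aa->b; ba->; cb->; cc->a

  | acc => aa => b
  | acbbbb => abbb
  | bbc
  | bbac => bc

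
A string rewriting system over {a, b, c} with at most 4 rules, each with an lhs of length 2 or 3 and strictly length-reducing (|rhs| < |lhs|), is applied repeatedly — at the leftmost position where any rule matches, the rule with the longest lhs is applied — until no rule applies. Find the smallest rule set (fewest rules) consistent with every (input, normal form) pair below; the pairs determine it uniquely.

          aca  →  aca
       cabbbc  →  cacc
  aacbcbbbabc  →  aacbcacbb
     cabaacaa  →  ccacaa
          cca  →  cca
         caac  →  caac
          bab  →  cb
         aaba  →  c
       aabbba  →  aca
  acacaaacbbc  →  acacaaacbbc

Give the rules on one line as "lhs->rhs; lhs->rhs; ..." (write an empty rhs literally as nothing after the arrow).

  | aca
  | cabbbc => cbbbc => cacc
  | aacbcbbbabc => aacbcacabc => aacbcacbb
  | cabaacaa => cbaacaa => ccacaa

ab->b; abc->bb; ba->c; bbb->ac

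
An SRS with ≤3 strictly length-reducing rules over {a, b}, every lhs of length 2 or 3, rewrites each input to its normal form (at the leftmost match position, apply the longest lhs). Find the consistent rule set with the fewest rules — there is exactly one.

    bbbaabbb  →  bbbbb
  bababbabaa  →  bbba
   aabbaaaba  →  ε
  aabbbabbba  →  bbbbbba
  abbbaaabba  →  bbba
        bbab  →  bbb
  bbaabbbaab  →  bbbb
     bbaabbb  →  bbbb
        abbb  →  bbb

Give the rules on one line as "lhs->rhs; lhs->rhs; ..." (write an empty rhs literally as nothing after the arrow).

  | bbbaabbb => bbabbb => bbbbb
  | bababbabaa => bbbabaa => bbba
  | aabbaaaba => abbaaaba => bbaaaba => baaba => aba => ε
  | aabbbabbba => abbbabbba => bbbabbba => bbbbbba

ab->b; aba->; baa->a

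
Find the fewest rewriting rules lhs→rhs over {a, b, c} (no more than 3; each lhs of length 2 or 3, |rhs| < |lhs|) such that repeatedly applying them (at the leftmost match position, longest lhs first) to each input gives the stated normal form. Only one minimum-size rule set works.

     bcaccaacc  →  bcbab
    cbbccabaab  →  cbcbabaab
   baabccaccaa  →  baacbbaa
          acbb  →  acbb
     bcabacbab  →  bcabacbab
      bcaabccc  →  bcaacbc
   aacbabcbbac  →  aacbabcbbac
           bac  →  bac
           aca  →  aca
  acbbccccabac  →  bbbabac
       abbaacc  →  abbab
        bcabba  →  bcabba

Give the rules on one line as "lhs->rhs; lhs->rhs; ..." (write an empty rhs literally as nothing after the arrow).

acc->b; bcc->cb

  | bcaccaacc => bcbaacc => bcbab
  | cbbccabaab => cbcbabaab
  | baabccaccaa => baacbaccaa => baacbbaa
  | acbb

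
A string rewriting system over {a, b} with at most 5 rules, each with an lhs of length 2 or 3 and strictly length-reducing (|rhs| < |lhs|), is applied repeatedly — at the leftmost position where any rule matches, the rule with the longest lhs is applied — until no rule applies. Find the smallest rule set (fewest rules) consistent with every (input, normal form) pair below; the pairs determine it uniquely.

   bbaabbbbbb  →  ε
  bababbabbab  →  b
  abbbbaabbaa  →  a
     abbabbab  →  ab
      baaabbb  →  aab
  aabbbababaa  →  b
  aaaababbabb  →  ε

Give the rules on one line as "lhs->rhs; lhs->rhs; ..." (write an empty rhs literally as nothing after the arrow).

  | bbaabbbbbb => bbabbbbbb => bbbbbbbb => bbbbbb => bbbb => bb => ε
  | bababbabbab => babbabbab => bbabbab => bbbbab => bbab => bbb => b
  | abbbbaabbaa => abbaabbaa => abbabbaa => abbbbaa => abbaa => abba => abb => a
  | abbabbab => abbbbab => abbab => abbb => ab

aaa->b; ba->; bb->; bba->bb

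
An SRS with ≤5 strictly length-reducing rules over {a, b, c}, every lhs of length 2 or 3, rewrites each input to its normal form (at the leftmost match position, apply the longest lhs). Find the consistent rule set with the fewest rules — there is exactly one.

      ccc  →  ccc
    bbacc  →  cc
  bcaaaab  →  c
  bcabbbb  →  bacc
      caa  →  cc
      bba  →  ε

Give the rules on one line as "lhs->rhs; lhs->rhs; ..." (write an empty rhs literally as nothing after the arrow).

aa->c; bb->c; bba->; bc->b

  | ccc
  | bbacc => cc
  | bcaaaab => baaaab => bcaab => baab => bcb => bb => c
  | bcabbbb => babbbb => bacbb => bacc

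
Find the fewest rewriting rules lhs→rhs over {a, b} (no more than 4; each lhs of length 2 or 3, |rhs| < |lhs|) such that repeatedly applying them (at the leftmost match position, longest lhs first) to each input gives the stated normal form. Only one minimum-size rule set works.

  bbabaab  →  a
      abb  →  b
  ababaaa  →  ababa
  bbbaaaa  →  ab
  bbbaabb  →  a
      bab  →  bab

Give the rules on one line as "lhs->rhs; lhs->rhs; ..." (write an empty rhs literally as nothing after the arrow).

aa->; abb->b; bb->a

  | bbabaab => aabaab => baab => bb => a
  | abb => b
  | ababaaa => ababa
  | bbbaaaa => abaaaa => abaa => ab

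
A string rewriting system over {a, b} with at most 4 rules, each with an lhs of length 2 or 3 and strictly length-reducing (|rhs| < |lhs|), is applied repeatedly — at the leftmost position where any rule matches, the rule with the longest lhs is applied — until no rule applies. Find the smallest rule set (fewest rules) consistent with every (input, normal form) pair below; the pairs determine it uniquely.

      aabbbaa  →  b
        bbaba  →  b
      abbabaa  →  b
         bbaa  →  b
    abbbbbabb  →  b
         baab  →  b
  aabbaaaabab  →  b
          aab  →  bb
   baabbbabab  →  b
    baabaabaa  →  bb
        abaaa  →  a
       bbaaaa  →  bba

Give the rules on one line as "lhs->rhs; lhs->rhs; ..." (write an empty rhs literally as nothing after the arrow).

  | aabbbaa => bbbbaa => bbaa => bbb => b
  | bbaba => bbaa => bbb => b
  | abbabaa => ababaa => aabaa => bbaa => bbb => b
  | bbaa => bbb => b

aa->b; aaa->; ab->a; bbb->b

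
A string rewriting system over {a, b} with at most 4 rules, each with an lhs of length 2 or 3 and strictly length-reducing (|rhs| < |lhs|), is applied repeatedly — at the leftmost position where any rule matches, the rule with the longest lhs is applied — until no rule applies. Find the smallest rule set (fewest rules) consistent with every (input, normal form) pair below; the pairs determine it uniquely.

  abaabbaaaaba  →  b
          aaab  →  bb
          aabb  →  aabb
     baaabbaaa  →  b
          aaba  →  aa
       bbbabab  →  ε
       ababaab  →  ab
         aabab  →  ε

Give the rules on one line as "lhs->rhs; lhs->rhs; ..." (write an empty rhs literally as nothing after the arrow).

aaa->b; ba->; bab->aa; bbb->a

  | abaabbaaaaba => aabbaaaaba => aabaaaba => aaaaba => baba => aaa => b
  | aaab => bb
  | aabb
  | baaabbaaa => aabbaaa => aabaa => aaa => b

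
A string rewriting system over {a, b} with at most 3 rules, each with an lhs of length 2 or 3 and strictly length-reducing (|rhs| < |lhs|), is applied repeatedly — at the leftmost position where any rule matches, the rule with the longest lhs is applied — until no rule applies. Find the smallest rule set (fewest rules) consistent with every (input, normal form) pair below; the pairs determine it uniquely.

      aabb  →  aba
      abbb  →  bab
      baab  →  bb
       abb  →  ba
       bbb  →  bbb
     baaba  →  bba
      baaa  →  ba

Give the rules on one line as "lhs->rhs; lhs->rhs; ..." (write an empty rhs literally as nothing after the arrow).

abb->ba; baa->b

  | aabb => aba
  | abbb => bab
  | baab => bb
  | abb => ba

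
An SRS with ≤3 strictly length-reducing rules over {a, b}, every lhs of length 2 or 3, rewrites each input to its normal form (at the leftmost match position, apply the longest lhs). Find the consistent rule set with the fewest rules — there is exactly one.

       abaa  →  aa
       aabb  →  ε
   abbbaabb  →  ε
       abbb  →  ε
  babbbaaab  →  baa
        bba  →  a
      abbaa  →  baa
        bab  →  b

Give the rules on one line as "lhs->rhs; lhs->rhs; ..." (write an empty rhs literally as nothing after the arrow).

  | abaa => aa
  | aabb => ab => ε
  | abbbaabb => bbaabb => aabb => ab => ε
  | abbb => bb => ε

ab->; bb->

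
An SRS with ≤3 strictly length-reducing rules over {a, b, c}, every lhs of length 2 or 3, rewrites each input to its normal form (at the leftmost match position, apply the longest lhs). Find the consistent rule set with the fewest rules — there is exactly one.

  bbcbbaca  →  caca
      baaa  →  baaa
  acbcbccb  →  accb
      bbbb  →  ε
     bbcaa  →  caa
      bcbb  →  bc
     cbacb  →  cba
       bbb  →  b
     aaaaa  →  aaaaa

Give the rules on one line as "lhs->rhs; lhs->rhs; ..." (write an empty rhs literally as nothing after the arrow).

acb->a; bb->

  | bbcbbaca => cbbaca => caca
  | baaa
  | acbcbccb => acbccb => accb
  | bbbb => bb => ε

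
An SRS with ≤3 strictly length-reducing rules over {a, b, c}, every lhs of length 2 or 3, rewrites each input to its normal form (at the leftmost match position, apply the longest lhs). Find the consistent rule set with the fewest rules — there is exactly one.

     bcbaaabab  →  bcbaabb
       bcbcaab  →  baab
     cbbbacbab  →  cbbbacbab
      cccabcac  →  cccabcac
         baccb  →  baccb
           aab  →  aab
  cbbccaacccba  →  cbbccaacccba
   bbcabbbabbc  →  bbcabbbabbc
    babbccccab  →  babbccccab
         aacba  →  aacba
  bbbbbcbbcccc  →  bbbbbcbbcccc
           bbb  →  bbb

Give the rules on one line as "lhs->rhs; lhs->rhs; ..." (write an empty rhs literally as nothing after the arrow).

aba->b; cbc->

  | bcbaaabab => bcbaabb
  | bcbcaab => baab
  | cbbbacbab
  | cccabcac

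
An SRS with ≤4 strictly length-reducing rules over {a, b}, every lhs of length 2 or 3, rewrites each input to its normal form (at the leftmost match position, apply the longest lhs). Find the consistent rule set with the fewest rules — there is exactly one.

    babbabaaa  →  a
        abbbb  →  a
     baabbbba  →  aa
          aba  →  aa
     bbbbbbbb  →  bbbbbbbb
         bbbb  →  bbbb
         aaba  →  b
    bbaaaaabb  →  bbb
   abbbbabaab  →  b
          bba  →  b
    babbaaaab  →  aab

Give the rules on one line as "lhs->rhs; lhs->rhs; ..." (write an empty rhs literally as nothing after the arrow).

aaa->b; aba->aa; abb->a; ba->

  | babbabaaa => bbabaaa => bbaaa => baa => a
  | abbbb => abb => a
  | baabbbba => abbbba => abba => aa
  | aba => aa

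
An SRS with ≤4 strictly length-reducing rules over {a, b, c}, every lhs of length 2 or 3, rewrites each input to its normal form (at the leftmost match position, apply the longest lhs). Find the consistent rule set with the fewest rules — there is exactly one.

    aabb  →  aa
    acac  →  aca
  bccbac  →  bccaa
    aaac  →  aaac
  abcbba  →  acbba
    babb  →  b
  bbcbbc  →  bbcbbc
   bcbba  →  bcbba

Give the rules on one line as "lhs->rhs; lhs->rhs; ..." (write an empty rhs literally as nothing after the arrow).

  | aabb => aab => aa
  | acac => aca
  | bccbac => bccaa
  | aaac

ab->a; bab->; bac->aa; cac->ca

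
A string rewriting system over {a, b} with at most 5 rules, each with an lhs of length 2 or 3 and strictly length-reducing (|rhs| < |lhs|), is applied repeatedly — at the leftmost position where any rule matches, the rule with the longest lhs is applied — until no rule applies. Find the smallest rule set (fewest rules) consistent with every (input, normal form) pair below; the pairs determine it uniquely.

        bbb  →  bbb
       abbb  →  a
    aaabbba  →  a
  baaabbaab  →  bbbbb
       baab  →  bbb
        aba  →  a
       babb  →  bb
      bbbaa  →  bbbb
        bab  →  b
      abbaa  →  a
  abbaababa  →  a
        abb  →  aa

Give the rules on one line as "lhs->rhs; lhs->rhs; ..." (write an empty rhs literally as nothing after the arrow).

aaa->ab; ab->; abb->aa; baa->bb

  | bbb
  | abbb => aab => a
  | aaabbba => abbbba => aabba => aaaa => aba => a
  | baaabbaab => bbabbaab => bbaaaab => bbbaab => bbbbb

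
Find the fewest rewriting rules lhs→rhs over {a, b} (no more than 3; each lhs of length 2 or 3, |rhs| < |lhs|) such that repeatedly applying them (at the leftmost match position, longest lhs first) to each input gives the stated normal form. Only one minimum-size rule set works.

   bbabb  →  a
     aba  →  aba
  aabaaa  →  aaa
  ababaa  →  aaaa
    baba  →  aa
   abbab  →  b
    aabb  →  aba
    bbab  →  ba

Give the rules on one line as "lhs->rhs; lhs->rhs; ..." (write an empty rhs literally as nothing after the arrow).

abb->ba; baa->; bab->a

  | bbabb => bab => a
  | aba
  | aabaaa => aaa
  | ababaa => aaaa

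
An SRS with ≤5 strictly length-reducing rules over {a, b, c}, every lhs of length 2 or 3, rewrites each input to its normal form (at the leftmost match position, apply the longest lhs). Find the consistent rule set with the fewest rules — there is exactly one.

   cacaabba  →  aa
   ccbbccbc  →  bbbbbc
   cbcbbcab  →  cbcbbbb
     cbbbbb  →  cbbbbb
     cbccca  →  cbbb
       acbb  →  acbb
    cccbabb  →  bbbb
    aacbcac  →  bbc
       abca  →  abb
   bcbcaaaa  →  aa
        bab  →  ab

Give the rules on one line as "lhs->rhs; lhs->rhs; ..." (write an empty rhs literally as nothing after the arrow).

aac->; ba->a; ca->b; cc->b

  | cacaabba => bcaabba => bbabba => babba => abba => aba => aa
  | ccbbccbc => bbbccbc => bbbbbc
  | cbcbbcab => cbcbbbb
  | cbbbbb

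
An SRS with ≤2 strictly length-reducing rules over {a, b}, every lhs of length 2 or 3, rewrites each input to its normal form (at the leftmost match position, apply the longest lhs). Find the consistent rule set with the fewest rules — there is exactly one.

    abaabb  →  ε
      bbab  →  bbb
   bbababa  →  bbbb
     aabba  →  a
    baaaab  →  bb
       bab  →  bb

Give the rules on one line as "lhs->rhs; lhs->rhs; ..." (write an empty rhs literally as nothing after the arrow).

ab->; ba->b

  | abaabb => aabb => ab => ε
  | bbab => bbb
  | bbababa => bbbaba => bbbba => bbbb
  | aabba => aba => a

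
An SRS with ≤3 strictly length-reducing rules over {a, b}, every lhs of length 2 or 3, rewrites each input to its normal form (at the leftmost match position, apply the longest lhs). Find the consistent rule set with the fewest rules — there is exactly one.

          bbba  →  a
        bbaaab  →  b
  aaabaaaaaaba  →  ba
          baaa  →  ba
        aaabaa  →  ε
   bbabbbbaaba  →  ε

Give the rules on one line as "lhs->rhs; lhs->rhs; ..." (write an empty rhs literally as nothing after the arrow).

aa->; ab->; bb->a

  | bbba => aba => a
  | bbaaab => aaaab => aab => b
  | aaabaaaaaaba => abaaaaaaba => aaaaaaba => aaaaba => aaba => ba
  | baaa => ba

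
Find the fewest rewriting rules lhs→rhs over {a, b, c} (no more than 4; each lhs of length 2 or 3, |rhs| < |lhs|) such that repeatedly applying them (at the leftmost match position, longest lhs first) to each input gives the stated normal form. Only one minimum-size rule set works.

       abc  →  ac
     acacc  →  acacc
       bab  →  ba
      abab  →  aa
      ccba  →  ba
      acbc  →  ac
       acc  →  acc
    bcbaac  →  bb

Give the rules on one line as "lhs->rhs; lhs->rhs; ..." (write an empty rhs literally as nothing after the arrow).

aac->; ab->a; cb->b

  | abc => ac
  | acacc
  | bab => ba
  | abab => aab => aa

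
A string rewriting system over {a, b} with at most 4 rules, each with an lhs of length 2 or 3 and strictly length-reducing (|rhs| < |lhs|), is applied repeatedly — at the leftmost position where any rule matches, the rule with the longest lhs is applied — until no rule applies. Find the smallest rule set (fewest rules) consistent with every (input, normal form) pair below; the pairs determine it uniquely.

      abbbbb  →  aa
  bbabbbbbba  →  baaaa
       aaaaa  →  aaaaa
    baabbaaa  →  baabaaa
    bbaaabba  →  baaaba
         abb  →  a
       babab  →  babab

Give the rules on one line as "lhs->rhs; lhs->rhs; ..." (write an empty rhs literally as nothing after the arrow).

  | abbbbb => aabb => aa
  | bbabbbbbba => babbbbbba => baabbba => baaaa
  | aaaaa
  | baabbaaa => baabaaa

bb->; bba->ba; bbb->a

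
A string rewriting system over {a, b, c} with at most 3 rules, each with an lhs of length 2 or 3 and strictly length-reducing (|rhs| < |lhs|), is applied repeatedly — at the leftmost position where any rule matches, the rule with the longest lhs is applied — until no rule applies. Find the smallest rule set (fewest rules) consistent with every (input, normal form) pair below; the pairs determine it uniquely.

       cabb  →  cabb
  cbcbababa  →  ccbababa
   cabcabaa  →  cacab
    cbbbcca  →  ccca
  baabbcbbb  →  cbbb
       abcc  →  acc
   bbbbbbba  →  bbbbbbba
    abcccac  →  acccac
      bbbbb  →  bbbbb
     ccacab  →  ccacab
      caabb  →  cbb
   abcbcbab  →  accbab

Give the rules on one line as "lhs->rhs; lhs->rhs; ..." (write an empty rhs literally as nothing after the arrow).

aa->; bc->c

  | cabb
  | cbcbababa => ccbababa
  | cabcabaa => cacabaa => cacab
  | cbbbcca => cbbcca => cbcca => ccca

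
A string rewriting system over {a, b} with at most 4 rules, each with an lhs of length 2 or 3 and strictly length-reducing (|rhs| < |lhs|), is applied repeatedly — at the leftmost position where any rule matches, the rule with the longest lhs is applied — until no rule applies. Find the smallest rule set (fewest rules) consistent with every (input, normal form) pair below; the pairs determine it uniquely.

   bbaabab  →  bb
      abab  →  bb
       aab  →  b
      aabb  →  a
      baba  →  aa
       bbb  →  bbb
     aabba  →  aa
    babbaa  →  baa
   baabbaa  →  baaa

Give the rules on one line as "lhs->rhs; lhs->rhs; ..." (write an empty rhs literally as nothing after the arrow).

ab->b; abb->; bba->aa

  | bbaabab => aaabab => aabab => abab => bab => bb
  | abab => bab => bb
  | aab => ab => b
  | aabb => a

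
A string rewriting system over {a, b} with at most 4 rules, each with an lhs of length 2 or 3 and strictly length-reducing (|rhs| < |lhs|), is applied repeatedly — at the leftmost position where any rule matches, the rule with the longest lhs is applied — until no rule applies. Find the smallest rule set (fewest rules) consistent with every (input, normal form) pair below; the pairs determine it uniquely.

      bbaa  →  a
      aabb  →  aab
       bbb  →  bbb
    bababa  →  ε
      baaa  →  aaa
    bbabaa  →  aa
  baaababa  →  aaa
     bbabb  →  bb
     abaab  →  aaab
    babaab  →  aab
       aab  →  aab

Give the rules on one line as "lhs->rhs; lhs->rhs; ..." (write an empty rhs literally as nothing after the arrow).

abb->ab; ba->; baa->aa; bba->

  | bbaa => a
  | aabb => aab
  | bbb
  | bababa => baba => ba => ε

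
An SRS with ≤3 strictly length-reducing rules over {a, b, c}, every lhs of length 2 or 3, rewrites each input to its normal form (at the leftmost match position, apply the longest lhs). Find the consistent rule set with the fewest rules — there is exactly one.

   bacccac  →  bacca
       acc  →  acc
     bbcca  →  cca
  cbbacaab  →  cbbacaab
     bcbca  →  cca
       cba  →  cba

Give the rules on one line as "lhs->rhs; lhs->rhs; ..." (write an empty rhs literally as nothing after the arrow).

  | bacccac => bacca
  | acc
  | bbcca => bcca => cca
  | cbbacaab

bc->c; cac->a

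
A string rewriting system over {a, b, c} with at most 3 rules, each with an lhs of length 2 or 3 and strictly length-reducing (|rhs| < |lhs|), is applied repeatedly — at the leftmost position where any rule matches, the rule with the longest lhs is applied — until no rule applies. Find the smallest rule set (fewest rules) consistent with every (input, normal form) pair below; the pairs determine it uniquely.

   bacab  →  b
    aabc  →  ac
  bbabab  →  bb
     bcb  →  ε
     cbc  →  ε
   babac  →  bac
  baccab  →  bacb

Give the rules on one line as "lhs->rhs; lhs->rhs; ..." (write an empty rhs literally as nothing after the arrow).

ab->; bc->a; ca->

  | bacab => bab => b
  | aabc => ac
  | bbabab => bbab => bb
  | bcb => ab => ε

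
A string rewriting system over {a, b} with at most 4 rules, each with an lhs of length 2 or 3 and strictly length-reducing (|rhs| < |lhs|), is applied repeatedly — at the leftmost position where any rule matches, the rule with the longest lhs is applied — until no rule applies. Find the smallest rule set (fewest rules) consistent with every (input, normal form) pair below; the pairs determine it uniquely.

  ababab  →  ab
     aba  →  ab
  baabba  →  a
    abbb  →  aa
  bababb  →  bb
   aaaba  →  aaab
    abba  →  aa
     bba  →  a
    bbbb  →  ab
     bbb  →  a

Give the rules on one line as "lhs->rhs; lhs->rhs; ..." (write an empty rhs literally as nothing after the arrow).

ba->b; bab->b; bba->a; bbb->a

  | ababab => abab => ab
  | aba => ab
  | baabba => babba => bba => a
  | abbb => aa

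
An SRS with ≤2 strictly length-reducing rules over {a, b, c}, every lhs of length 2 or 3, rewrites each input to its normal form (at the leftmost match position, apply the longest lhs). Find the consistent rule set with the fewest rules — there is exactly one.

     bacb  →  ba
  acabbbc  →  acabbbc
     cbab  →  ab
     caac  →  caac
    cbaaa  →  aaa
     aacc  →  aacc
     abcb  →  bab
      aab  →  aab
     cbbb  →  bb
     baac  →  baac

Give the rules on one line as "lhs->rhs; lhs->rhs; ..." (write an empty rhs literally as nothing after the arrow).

abc->ba; cb->

  | bacb => ba
  | acabbbc
  | cbab => ab
  | caac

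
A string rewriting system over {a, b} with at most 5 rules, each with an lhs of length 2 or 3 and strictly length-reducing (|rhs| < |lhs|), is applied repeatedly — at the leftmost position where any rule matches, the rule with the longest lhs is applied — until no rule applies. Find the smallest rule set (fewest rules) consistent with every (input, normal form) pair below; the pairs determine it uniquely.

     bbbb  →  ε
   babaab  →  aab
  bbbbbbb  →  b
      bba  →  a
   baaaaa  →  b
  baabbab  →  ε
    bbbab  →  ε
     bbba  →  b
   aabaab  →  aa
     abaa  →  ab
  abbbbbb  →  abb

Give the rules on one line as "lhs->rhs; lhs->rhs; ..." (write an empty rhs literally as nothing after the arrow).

ba->b; bab->; bba->a; bbb->ba

  | bbbb => bab => ε
  | babaab => aab
  | bbbbbbb => babbbb => bbb => ba => b
  | bba => a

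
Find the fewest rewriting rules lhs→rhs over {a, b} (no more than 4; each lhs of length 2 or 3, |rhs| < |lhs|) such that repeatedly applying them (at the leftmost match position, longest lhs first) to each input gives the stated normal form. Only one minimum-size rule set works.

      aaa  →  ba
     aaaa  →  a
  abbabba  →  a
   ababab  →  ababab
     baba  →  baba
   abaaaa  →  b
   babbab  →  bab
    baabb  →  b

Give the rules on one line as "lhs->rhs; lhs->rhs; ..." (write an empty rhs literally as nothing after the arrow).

  | aaa => ba
  | aaaa => baa => bb => a
  | abbabba => abba => a
  | ababab

aa->b; bb->a; bba->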